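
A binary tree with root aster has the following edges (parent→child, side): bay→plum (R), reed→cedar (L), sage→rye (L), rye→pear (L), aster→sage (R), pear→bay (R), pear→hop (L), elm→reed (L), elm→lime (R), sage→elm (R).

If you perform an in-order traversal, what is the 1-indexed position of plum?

In-order visits the left subtree, then the node, then the right subtree.
At aster: no left child.
Visit aster.
At aster: go right to sage.
  At sage: go left to rye.
    At rye: go left to pear.
      At pear: go left to hop.
        hop is a leaf — visit hop.
      Visit pear.
      At pear: go right to bay.
        At bay: no left child.
        Visit bay.
        At bay: go right to plum.
          plum is a leaf — visit plum.
    Visit rye.
    At rye: no right child.
  Visit sage.
  At sage: go right to elm.
    At elm: go left to reed.
      At reed: go left to cedar.
        cedar is a leaf — visit cedar.
      Visit reed.
      At reed: no right child.
    Visit elm.
    At elm: go right to lime.
      lime is a leaf — visit lime.
Full in-order sequence: aster, hop, pear, bay, plum, rye, sage, cedar, reed, elm, lime.

5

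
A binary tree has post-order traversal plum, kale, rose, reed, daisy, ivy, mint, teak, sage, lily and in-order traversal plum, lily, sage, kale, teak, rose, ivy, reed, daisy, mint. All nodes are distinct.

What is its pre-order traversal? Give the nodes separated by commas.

The last element of post-order is the root; it splits in-order into left and right subtrees.
Root lily: left subtree has 1 node {plum}, right has 8 {sage, kale, teak, rose, ivy, reed, daisy, mint}.
  Root sage: left subtree has 0 nodes { }, right has 7 {kale, teak, rose, ivy, reed, daisy, mint}.
    Root teak: left subtree has 1 node {kale}, right has 5 {rose, ivy, reed, daisy, mint}.
      Root mint: left subtree has 4 nodes {rose, ivy, reed, daisy}, right has 0 { }.
        Root ivy: left subtree has 1 node {rose}, right has 2 {reed, daisy}.
          Root daisy: left subtree has 1 node {reed}, right has 0 { }.

lily, plum, sage, teak, kale, mint, ivy, rose, daisy, reed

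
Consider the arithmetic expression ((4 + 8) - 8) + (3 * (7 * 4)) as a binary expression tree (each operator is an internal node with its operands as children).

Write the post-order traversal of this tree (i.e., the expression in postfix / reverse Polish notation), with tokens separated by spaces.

Post-order on an expression tree gives postfix notation: for each operator, emit left operand, right operand, then the operator.

4 8 + 8 - 3 7 4 * * +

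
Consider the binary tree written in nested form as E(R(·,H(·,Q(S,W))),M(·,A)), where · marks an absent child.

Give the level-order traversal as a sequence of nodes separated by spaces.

Level-order visits nodes level by level from the root, left to right within each level.
Level 0: E
Level 1: R, M
Level 2: H, A
Level 3: Q
Level 4: S, W

E R M H A Q S W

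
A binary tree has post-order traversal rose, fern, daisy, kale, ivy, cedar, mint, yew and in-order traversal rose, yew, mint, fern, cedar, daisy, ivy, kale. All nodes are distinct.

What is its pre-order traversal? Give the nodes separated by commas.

The last element of post-order is the root; it splits in-order into left and right subtrees.
Root yew: left subtree has 1 node {rose}, right has 6 {mint, fern, cedar, daisy, ivy, kale}.
  Root mint: left subtree has 0 nodes { }, right has 5 {fern, cedar, daisy, ivy, kale}.
    Root cedar: left subtree has 1 node {fern}, right has 3 {daisy, ivy, kale}.
      Root ivy: left subtree has 1 node {daisy}, right has 1 {kale}.

yew, rose, mint, cedar, fern, ivy, daisy, kale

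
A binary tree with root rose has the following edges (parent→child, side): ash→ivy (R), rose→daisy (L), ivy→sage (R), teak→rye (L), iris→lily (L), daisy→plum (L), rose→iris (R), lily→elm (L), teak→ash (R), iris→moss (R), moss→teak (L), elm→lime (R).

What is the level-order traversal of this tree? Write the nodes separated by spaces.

Level-order visits nodes level by level from the root, left to right within each level.
Level 0: rose
Level 1: daisy, iris
Level 2: plum, lily, moss
Level 3: elm, teak
Level 4: lime, rye, ash
Level 5: ivy
Level 6: sage

rose daisy iris plum lily moss elm teak lime rye ash ivy sage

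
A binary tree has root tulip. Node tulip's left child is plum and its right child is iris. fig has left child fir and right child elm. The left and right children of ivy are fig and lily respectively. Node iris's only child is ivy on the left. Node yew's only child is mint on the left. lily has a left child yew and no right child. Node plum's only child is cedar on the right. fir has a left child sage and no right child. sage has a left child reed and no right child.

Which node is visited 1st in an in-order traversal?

plum

In-order visits the left subtree, then the node, then the right subtree.
At tulip: go left to plum.
  At plum: no left child.
  Visit plum.
  At plum: go right to cedar.
    cedar is a leaf — visit cedar.
Visit tulip.
At tulip: go right to iris.
  At iris: go left to ivy.
    At ivy: go left to fig.
      At fig: go left to fir.
        At fir: go left to sage.
          At sage: go left to reed.
            reed is a leaf — visit reed.
          Visit sage.
          At sage: no right child.
        Visit fir.
        At fir: no right child.
      Visit fig.
      At fig: go right to elm.
        elm is a leaf — visit elm.
    Visit ivy.
    At ivy: go right to lily.
      At lily: go left to yew.
        At yew: go left to mint.
          mint is a leaf — visit mint.
        Visit yew.
        At yew: no right child.
      Visit lily.
      At lily: no right child.
  Visit iris.
  At iris: no right child.
Full in-order sequence: plum, cedar, tulip, reed, sage, fir, fig, elm, ivy, mint, yew, lily, iris.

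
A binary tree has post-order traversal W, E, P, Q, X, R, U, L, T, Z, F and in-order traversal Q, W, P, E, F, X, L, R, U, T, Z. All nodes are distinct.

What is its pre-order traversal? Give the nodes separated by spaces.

The last element of post-order is the root; it splits in-order into left and right subtrees.
Root F: left subtree has 4 nodes {Q, W, P, E}, right has 6 {X, L, R, U, T, Z}.
  Root Q: left subtree has 0 nodes { }, right has 3 {W, P, E}.
    Root P: left subtree has 1 node {W}, right has 1 {E}.
  Root Z: left subtree has 5 nodes {X, L, R, U, T}, right has 0 { }.
    Root T: left subtree has 4 nodes {X, L, R, U}, right has 0 { }.
      Root L: left subtree has 1 node {X}, right has 2 {R, U}.
        Root U: left subtree has 1 node {R}, right has 0 { }.

F Q P W E Z T L X U R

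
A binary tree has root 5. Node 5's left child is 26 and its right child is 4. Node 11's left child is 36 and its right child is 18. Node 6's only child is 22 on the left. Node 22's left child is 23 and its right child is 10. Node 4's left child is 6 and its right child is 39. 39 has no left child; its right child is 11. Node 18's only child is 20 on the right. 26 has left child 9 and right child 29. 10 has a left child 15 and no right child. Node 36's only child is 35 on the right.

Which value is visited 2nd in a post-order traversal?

29

Post-order visits the left subtree, then the right subtree, then the node.
At 5: go left to 26.
  At 26: go left to 9.
    9 is a leaf — visit 9.
  At 26: go right to 29.
    29 is a leaf — visit 29.
  Visit 26.
At 5: go right to 4.
  At 4: go left to 6.
    At 6: go left to 22.
      At 22: go left to 23.
        23 is a leaf — visit 23.
      At 22: go right to 10.
        At 10: go left to 15.
          15 is a leaf — visit 15.
        At 10: no right child.
        Visit 10.
      Visit 22.
    At 6: no right child.
    Visit 6.
  At 4: go right to 39.
    At 39: no left child.
    At 39: go right to 11.
      At 11: go left to 36.
        At 36: no left child.
        At 36: go right to 35.
          35 is a leaf — visit 35.
        Visit 36.
      At 11: go right to 18.
        At 18: no left child.
        At 18: go right to 20.
          20 is a leaf — visit 20.
        Visit 18.
      Visit 11.
    Visit 39.
  Visit 4.
Visit 5.
Full post-order sequence: 9, 29, 26, 23, 15, 10, 22, 6, 35, 36, 20, 18, 11, 39, 4, 5.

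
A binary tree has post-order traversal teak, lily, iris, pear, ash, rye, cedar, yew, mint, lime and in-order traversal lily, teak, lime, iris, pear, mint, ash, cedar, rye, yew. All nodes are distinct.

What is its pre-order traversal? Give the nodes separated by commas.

lime, lily, teak, mint, pear, iris, yew, cedar, ash, rye

The last element of post-order is the root; it splits in-order into left and right subtrees.
Root lime: left subtree has 2 nodes {lily, teak}, right has 7 {iris, pear, mint, ash, cedar, rye, yew}.
  Root lily: left subtree has 0 nodes { }, right has 1 {teak}.
  Root mint: left subtree has 2 nodes {iris, pear}, right has 4 {ash, cedar, rye, yew}.
    Root pear: left subtree has 1 node {iris}, right has 0 { }.
    Root yew: left subtree has 3 nodes {ash, cedar, rye}, right has 0 { }.
      Root cedar: left subtree has 1 node {ash}, right has 1 {rye}.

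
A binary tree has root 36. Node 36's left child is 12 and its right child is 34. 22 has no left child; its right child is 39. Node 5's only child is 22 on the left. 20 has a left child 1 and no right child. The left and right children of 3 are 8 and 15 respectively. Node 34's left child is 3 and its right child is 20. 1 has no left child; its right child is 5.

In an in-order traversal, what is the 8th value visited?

In-order visits the left subtree, then the node, then the right subtree.
At 36: go left to 12.
  12 is a leaf — visit 12.
Visit 36.
At 36: go right to 34.
  At 34: go left to 3.
    At 3: go left to 8.
      8 is a leaf — visit 8.
    Visit 3.
    At 3: go right to 15.
      15 is a leaf — visit 15.
  Visit 34.
  At 34: go right to 20.
    At 20: go left to 1.
      At 1: no left child.
      Visit 1.
      At 1: go right to 5.
        At 5: go left to 22.
          At 22: no left child.
          Visit 22.
          At 22: go right to 39.
            39 is a leaf — visit 39.
        Visit 5.
        At 5: no right child.
    Visit 20.
    At 20: no right child.
Full in-order sequence: 12, 36, 8, 3, 15, 34, 1, 22, 39, 5, 20.

22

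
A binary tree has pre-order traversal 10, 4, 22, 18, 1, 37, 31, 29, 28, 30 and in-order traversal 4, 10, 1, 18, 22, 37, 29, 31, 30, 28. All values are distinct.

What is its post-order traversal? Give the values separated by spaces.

The first element of pre-order is the root; it splits in-order into left and right subtrees.
Root 10: left subtree has 1 node {4}, right has 8 {1, 18, 22, 37, 29, 31, 30, 28}.
  Root 22: left subtree has 2 nodes {1, 18}, right has 5 {37, 29, 31, 30, 28}.
    Root 18: left subtree has 1 node {1}, right has 0 { }.
    Root 37: left subtree has 0 nodes { }, right has 4 {29, 31, 30, 28}.
      Root 31: left subtree has 1 node {29}, right has 2 {30, 28}.
        Root 28: left subtree has 1 node {30}, right has 0 { }.

4 1 18 29 30 28 31 37 22 10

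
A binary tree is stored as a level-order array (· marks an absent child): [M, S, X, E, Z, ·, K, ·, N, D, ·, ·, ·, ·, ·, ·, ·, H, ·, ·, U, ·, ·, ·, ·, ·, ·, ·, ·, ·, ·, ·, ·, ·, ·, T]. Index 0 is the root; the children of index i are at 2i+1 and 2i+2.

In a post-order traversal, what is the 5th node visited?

U

Post-order visits the left subtree, then the right subtree, then the node.
At M: go left to S.
  At S: go left to E.
    At E: no left child.
    At E: go right to N.
      At N: go left to H.
        At H: go left to T.
          T is a leaf — visit T.
        At H: no right child.
        Visit H.
      At N: no right child.
      Visit N.
    Visit E.
  At S: go right to Z.
    At Z: go left to D.
      At D: no left child.
      At D: go right to U.
        U is a leaf — visit U.
      Visit D.
    At Z: no right child.
    Visit Z.
  Visit S.
At M: go right to X.
  At X: no left child.
  At X: go right to K.
    K is a leaf — visit K.
  Visit X.
Visit M.
Full post-order sequence: T, H, N, E, U, D, Z, S, K, X, M.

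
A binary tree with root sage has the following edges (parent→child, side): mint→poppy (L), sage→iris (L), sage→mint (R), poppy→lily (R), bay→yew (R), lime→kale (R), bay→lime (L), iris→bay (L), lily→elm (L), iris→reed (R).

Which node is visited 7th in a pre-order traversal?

Pre-order visits the node, then its left subtree, then its right subtree.
Visit sage.
At sage: go left to iris.
  Visit iris.
  At iris: go left to bay.
    Visit bay.
    At bay: go left to lime.
      Visit lime.
      At lime: no left child.
      At lime: go right to kale.
        kale is a leaf — visit kale.
    At bay: go right to yew.
      yew is a leaf — visit yew.
  At iris: go right to reed.
    reed is a leaf — visit reed.
At sage: go right to mint.
  Visit mint.
  At mint: go left to poppy.
    Visit poppy.
    At poppy: no left child.
    At poppy: go right to lily.
      Visit lily.
      At lily: go left to elm.
        elm is a leaf — visit elm.
      At lily: no right child.
  At mint: no right child.
Full pre-order sequence: sage, iris, bay, lime, kale, yew, reed, mint, poppy, lily, elm.

reed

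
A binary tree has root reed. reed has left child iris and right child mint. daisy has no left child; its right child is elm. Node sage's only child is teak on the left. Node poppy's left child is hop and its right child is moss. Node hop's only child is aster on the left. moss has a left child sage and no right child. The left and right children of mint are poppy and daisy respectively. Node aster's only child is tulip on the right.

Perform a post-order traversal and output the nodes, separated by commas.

Post-order visits the left subtree, then the right subtree, then the node.
At reed: go left to iris.
  iris is a leaf — visit iris.
At reed: go right to mint.
  At mint: go left to poppy.
    At poppy: go left to hop.
      At hop: go left to aster.
        At aster: no left child.
        At aster: go right to tulip.
          tulip is a leaf — visit tulip.
        Visit aster.
      At hop: no right child.
      Visit hop.
    At poppy: go right to moss.
      At moss: go left to sage.
        At sage: go left to teak.
          teak is a leaf — visit teak.
        At sage: no right child.
        Visit sage.
      At moss: no right child.
      Visit moss.
    Visit poppy.
  At mint: go right to daisy.
    At daisy: no left child.
    At daisy: go right to elm.
      elm is a leaf — visit elm.
    Visit daisy.
  Visit mint.
Visit reed.

iris, tulip, aster, hop, teak, sage, moss, poppy, elm, daisy, mint, reed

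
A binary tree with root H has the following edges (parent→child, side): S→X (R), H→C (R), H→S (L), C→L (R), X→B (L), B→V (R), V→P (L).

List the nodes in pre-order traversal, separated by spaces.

H S X B V P C L

Pre-order visits the node, then its left subtree, then its right subtree.
Visit H.
At H: go left to S.
  Visit S.
  At S: no left child.
  At S: go right to X.
    Visit X.
    At X: go left to B.
      Visit B.
      At B: no left child.
      At B: go right to V.
        Visit V.
        At V: go left to P.
          P is a leaf — visit P.
        At V: no right child.
    At X: no right child.
At H: go right to C.
  Visit C.
  At C: no left child.
  At C: go right to L.
    L is a leaf — visit L.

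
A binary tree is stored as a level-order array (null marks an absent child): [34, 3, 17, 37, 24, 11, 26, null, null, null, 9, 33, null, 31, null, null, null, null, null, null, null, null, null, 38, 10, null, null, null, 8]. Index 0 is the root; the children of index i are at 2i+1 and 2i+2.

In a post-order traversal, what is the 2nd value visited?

Post-order visits the left subtree, then the right subtree, then the node.
At 34: go left to 3.
  At 3: go left to 37.
    37 is a leaf — visit 37.
  At 3: go right to 24.
    At 24: no left child.
    At 24: go right to 9.
      9 is a leaf — visit 9.
    Visit 24.
  Visit 3.
At 34: go right to 17.
  At 17: go left to 11.
    At 11: go left to 33.
      At 33: go left to 38.
        38 is a leaf — visit 38.
      At 33: go right to 10.
        10 is a leaf — visit 10.
      Visit 33.
    At 11: no right child.
    Visit 11.
  At 17: go right to 26.
    At 26: go left to 31.
      At 31: no left child.
      At 31: go right to 8.
        8 is a leaf — visit 8.
      Visit 31.
    At 26: no right child.
    Visit 26.
  Visit 17.
Visit 34.
Full post-order sequence: 37, 9, 24, 3, 38, 10, 33, 11, 8, 31, 26, 17, 34.

9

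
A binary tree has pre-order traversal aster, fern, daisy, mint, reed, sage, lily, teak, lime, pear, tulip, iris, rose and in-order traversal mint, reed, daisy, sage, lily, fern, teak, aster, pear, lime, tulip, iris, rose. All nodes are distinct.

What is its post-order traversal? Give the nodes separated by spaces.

reed mint lily sage daisy teak fern pear rose iris tulip lime aster

The first element of pre-order is the root; it splits in-order into left and right subtrees.
Root aster: left subtree has 7 nodes {mint, reed, daisy, sage, lily, fern, teak}, right has 5 {pear, lime, tulip, iris, rose}.
  Root fern: left subtree has 5 nodes {mint, reed, daisy, sage, lily}, right has 1 {teak}.
    Root daisy: left subtree has 2 nodes {mint, reed}, right has 2 {sage, lily}.
      Root mint: left subtree has 0 nodes { }, right has 1 {reed}.
      Root sage: left subtree has 0 nodes { }, right has 1 {lily}.
  Root lime: left subtree has 1 node {pear}, right has 3 {tulip, iris, rose}.
    Root tulip: left subtree has 0 nodes { }, right has 2 {iris, rose}.
      Root iris: left subtree has 0 nodes { }, right has 1 {rose}.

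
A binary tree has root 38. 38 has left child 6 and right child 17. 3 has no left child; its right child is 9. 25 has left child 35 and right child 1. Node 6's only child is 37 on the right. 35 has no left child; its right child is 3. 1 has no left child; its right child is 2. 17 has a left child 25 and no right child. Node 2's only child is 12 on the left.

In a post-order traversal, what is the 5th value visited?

35

Post-order visits the left subtree, then the right subtree, then the node.
At 38: go left to 6.
  At 6: no left child.
  At 6: go right to 37.
    37 is a leaf — visit 37.
  Visit 6.
At 38: go right to 17.
  At 17: go left to 25.
    At 25: go left to 35.
      At 35: no left child.
      At 35: go right to 3.
        At 3: no left child.
        At 3: go right to 9.
          9 is a leaf — visit 9.
        Visit 3.
      Visit 35.
    At 25: go right to 1.
      At 1: no left child.
      At 1: go right to 2.
        At 2: go left to 12.
          12 is a leaf — visit 12.
        At 2: no right child.
        Visit 2.
      Visit 1.
    Visit 25.
  At 17: no right child.
  Visit 17.
Visit 38.
Full post-order sequence: 37, 6, 9, 3, 35, 12, 2, 1, 25, 17, 38.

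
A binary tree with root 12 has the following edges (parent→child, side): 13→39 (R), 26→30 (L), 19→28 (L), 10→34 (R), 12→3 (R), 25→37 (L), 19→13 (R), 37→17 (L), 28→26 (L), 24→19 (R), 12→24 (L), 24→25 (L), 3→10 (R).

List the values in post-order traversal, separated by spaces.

Post-order visits the left subtree, then the right subtree, then the node.
At 12: go left to 24.
  At 24: go left to 25.
    At 25: go left to 37.
      At 37: go left to 17.
        17 is a leaf — visit 17.
      At 37: no right child.
      Visit 37.
    At 25: no right child.
    Visit 25.
  At 24: go right to 19.
    At 19: go left to 28.
      At 28: go left to 26.
        At 26: go left to 30.
          30 is a leaf — visit 30.
        At 26: no right child.
        Visit 26.
      At 28: no right child.
      Visit 28.
    At 19: go right to 13.
      At 13: no left child.
      At 13: go right to 39.
        39 is a leaf — visit 39.
      Visit 13.
    Visit 19.
  Visit 24.
At 12: go right to 3.
  At 3: no left child.
  At 3: go right to 10.
    At 10: no left child.
    At 10: go right to 34.
      34 is a leaf — visit 34.
    Visit 10.
  Visit 3.
Visit 12.

17 37 25 30 26 28 39 13 19 24 34 10 3 12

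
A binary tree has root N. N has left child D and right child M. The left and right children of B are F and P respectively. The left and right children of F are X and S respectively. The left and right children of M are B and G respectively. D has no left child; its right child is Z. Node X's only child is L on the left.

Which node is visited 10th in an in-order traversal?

In-order visits the left subtree, then the node, then the right subtree.
At N: go left to D.
  At D: no left child.
  Visit D.
  At D: go right to Z.
    Z is a leaf — visit Z.
Visit N.
At N: go right to M.
  At M: go left to B.
    At B: go left to F.
      At F: go left to X.
        At X: go left to L.
          L is a leaf — visit L.
        Visit X.
        At X: no right child.
      Visit F.
      At F: go right to S.
        S is a leaf — visit S.
    Visit B.
    At B: go right to P.
      P is a leaf — visit P.
  Visit M.
  At M: go right to G.
    G is a leaf — visit G.
Full in-order sequence: D, Z, N, L, X, F, S, B, P, M, G.

M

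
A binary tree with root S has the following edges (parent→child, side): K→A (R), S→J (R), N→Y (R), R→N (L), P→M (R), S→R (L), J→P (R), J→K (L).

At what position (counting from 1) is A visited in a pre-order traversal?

Pre-order visits the node, then its left subtree, then its right subtree.
Visit S.
At S: go left to R.
  Visit R.
  At R: go left to N.
    Visit N.
    At N: no left child.
    At N: go right to Y.
      Y is a leaf — visit Y.
  At R: no right child.
At S: go right to J.
  Visit J.
  At J: go left to K.
    Visit K.
    At K: no left child.
    At K: go right to A.
      A is a leaf — visit A.
  At J: go right to P.
    Visit P.
    At P: no left child.
    At P: go right to M.
      M is a leaf — visit M.
Full pre-order sequence: S, R, N, Y, J, K, A, P, M.

7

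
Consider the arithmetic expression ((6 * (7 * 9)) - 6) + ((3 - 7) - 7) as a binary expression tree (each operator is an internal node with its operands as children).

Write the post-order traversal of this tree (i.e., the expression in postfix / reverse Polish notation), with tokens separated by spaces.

6 7 9 * * 6 - 3 7 - 7 - +

Post-order on an expression tree gives postfix notation: for each operator, emit left operand, right operand, then the operator.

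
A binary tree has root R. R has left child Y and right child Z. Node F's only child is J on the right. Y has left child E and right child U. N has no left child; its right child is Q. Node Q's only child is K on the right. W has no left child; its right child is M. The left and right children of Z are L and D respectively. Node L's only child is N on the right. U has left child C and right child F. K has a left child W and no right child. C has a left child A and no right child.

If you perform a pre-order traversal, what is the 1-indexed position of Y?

Pre-order visits the node, then its left subtree, then its right subtree.
Visit R.
At R: go left to Y.
  Visit Y.
  At Y: go left to E.
    E is a leaf — visit E.
  At Y: go right to U.
    Visit U.
    At U: go left to C.
      Visit C.
      At C: go left to A.
        A is a leaf — visit A.
      At C: no right child.
    At U: go right to F.
      Visit F.
      At F: no left child.
      At F: go right to J.
        J is a leaf — visit J.
At R: go right to Z.
  Visit Z.
  At Z: go left to L.
    Visit L.
    At L: no left child.
    At L: go right to N.
      Visit N.
      At N: no left child.
      At N: go right to Q.
        Visit Q.
        At Q: no left child.
        At Q: go right to K.
          Visit K.
          At K: go left to W.
            Visit W.
            At W: no left child.
            At W: go right to M.
              M is a leaf — visit M.
          At K: no right child.
  At Z: go right to D.
    D is a leaf — visit D.
Full pre-order sequence: R, Y, E, U, C, A, F, J, Z, L, N, Q, K, W, M, D.

2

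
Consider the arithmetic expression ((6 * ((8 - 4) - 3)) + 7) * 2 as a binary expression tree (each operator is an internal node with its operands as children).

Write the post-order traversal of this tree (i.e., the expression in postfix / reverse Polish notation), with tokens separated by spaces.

Post-order on an expression tree gives postfix notation: for each operator, emit left operand, right operand, then the operator.

6 8 4 - 3 - * 7 + 2 *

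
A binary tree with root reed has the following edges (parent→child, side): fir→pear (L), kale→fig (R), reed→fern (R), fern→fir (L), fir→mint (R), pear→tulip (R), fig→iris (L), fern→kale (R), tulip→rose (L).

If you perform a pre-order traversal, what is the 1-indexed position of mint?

7

Pre-order visits the node, then its left subtree, then its right subtree.
Visit reed.
At reed: no left child.
At reed: go right to fern.
  Visit fern.
  At fern: go left to fir.
    Visit fir.
    At fir: go left to pear.
      Visit pear.
      At pear: no left child.
      At pear: go right to tulip.
        Visit tulip.
        At tulip: go left to rose.
          rose is a leaf — visit rose.
        At tulip: no right child.
    At fir: go right to mint.
      mint is a leaf — visit mint.
  At fern: go right to kale.
    Visit kale.
    At kale: no left child.
    At kale: go right to fig.
      Visit fig.
      At fig: go left to iris.
        iris is a leaf — visit iris.
      At fig: no right child.
Full pre-order sequence: reed, fern, fir, pear, tulip, rose, mint, kale, fig, iris.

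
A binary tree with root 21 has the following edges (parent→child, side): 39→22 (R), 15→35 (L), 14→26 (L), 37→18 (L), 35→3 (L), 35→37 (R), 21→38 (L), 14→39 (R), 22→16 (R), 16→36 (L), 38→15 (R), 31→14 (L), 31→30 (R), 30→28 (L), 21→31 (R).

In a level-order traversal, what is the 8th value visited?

26

Level-order visits nodes level by level from the root, left to right within each level.
Level 0: 21
Level 1: 38, 31
Level 2: 15, 14, 30
Level 3: 35, 26, 39, 28
Level 4: 3, 37, 22
Level 5: 18, 16
Level 6: 36
Full level-order sequence: 21, 38, 31, 15, 14, 30, 35, 26, 39, 28, 3, 37, 22, 18, 16, 36.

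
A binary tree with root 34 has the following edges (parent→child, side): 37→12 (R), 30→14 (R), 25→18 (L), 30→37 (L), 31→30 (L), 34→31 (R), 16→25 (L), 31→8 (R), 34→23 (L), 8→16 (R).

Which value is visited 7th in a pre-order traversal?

14

Pre-order visits the node, then its left subtree, then its right subtree.
Visit 34.
At 34: go left to 23.
  23 is a leaf — visit 23.
At 34: go right to 31.
  Visit 31.
  At 31: go left to 30.
    Visit 30.
    At 30: go left to 37.
      Visit 37.
      At 37: no left child.
      At 37: go right to 12.
        12 is a leaf — visit 12.
    At 30: go right to 14.
      14 is a leaf — visit 14.
  At 31: go right to 8.
    Visit 8.
    At 8: no left child.
    At 8: go right to 16.
      Visit 16.
      At 16: go left to 25.
        Visit 25.
        At 25: go left to 18.
          18 is a leaf — visit 18.
        At 25: no right child.
      At 16: no right child.
Full pre-order sequence: 34, 23, 31, 30, 37, 12, 14, 8, 16, 25, 18.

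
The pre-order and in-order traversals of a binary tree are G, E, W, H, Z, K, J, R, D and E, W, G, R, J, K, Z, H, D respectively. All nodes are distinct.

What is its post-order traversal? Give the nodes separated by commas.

W, E, R, J, K, Z, D, H, G

The first element of pre-order is the root; it splits in-order into left and right subtrees.
Root G: left subtree has 2 nodes {E, W}, right has 6 {R, J, K, Z, H, D}.
  Root E: left subtree has 0 nodes { }, right has 1 {W}.
  Root H: left subtree has 4 nodes {R, J, K, Z}, right has 1 {D}.
    Root Z: left subtree has 3 nodes {R, J, K}, right has 0 { }.
      Root K: left subtree has 2 nodes {R, J}, right has 0 { }.
        Root J: left subtree has 1 node {R}, right has 0 { }.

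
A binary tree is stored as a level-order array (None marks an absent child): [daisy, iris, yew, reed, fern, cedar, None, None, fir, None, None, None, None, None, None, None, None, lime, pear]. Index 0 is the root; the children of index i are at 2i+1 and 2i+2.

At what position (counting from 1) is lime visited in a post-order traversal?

Post-order visits the left subtree, then the right subtree, then the node.
At daisy: go left to iris.
  At iris: go left to reed.
    At reed: no left child.
    At reed: go right to fir.
      At fir: go left to lime.
        lime is a leaf — visit lime.
      At fir: go right to pear.
        pear is a leaf — visit pear.
      Visit fir.
    Visit reed.
  At iris: go right to fern.
    fern is a leaf — visit fern.
  Visit iris.
At daisy: go right to yew.
  At yew: go left to cedar.
    cedar is a leaf — visit cedar.
  At yew: no right child.
  Visit yew.
Visit daisy.
Full post-order sequence: lime, pear, fir, reed, fern, iris, cedar, yew, daisy.

1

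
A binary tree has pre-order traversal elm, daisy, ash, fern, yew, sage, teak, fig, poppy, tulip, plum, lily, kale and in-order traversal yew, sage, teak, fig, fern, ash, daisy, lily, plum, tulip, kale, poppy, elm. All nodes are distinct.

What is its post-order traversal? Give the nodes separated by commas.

fig, teak, sage, yew, fern, ash, lily, plum, kale, tulip, poppy, daisy, elm

The first element of pre-order is the root; it splits in-order into left and right subtrees.
Root elm: left subtree has 12 nodes {yew, sage, teak, fig, fern, ash, daisy, lily, plum, tulip, kale, poppy}, right has 0 { }.
  Root daisy: left subtree has 6 nodes {yew, sage, teak, fig, fern, ash}, right has 5 {lily, plum, tulip, kale, poppy}.
    Root ash: left subtree has 5 nodes {yew, sage, teak, fig, fern}, right has 0 { }.
      Root fern: left subtree has 4 nodes {yew, sage, teak, fig}, right has 0 { }.
        Root yew: left subtree has 0 nodes { }, right has 3 {sage, teak, fig}.
          Root sage: left subtree has 0 nodes { }, right has 2 {teak, fig}.
            Root teak: left subtree has 0 nodes { }, right has 1 {fig}.
    Root poppy: left subtree has 4 nodes {lily, plum, tulip, kale}, right has 0 { }.
      Root tulip: left subtree has 2 nodes {lily, plum}, right has 1 {kale}.
        Root plum: left subtree has 1 node {lily}, right has 0 { }.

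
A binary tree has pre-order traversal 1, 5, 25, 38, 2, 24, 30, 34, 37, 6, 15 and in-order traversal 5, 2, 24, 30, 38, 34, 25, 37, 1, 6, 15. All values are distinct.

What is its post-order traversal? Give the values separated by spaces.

30 24 2 34 38 37 25 5 15 6 1

The first element of pre-order is the root; it splits in-order into left and right subtrees.
Root 1: left subtree has 8 nodes {5, 2, 24, 30, 38, 34, 25, 37}, right has 2 {6, 15}.
  Root 5: left subtree has 0 nodes { }, right has 7 {2, 24, 30, 38, 34, 25, 37}.
    Root 25: left subtree has 5 nodes {2, 24, 30, 38, 34}, right has 1 {37}.
      Root 38: left subtree has 3 nodes {2, 24, 30}, right has 1 {34}.
        Root 2: left subtree has 0 nodes { }, right has 2 {24, 30}.
          Root 24: left subtree has 0 nodes { }, right has 1 {30}.
  Root 6: left subtree has 0 nodes { }, right has 1 {15}.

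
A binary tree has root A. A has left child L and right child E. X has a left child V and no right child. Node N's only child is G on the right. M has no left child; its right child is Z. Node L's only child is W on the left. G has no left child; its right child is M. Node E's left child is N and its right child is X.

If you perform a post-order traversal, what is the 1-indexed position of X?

Post-order visits the left subtree, then the right subtree, then the node.
At A: go left to L.
  At L: go left to W.
    W is a leaf — visit W.
  At L: no right child.
  Visit L.
At A: go right to E.
  At E: go left to N.
    At N: no left child.
    At N: go right to G.
      At G: no left child.
      At G: go right to M.
        At M: no left child.
        At M: go right to Z.
          Z is a leaf — visit Z.
        Visit M.
      Visit G.
    Visit N.
  At E: go right to X.
    At X: go left to V.
      V is a leaf — visit V.
    At X: no right child.
    Visit X.
  Visit E.
Visit A.
Full post-order sequence: W, L, Z, M, G, N, V, X, E, A.

8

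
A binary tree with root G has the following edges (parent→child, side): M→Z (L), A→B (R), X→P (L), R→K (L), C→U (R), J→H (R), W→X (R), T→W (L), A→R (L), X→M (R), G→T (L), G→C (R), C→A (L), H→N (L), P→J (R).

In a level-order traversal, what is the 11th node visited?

Level-order visits nodes level by level from the root, left to right within each level.
Level 0: G
Level 1: T, C
Level 2: W, A, U
Level 3: X, R, B
Level 4: P, M, K
Level 5: J, Z
Level 6: H
Level 7: N
Full level-order sequence: G, T, C, W, A, U, X, R, B, P, M, K, J, Z, H, N.

M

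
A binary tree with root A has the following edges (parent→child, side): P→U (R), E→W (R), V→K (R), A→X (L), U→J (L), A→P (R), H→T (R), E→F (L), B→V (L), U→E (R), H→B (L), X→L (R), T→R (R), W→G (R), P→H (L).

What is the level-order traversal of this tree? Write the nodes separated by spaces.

Level-order visits nodes level by level from the root, left to right within each level.
Level 0: A
Level 1: X, P
Level 2: L, H, U
Level 3: B, T, J, E
Level 4: V, R, F, W
Level 5: K, G

A X P L H U B T J E V R F W K G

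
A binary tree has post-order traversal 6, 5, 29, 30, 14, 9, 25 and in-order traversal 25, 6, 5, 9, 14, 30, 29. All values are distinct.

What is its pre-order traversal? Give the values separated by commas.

25, 9, 5, 6, 14, 30, 29

The last element of post-order is the root; it splits in-order into left and right subtrees.
Root 25: left subtree has 0 nodes { }, right has 6 {6, 5, 9, 14, 30, 29}.
  Root 9: left subtree has 2 nodes {6, 5}, right has 3 {14, 30, 29}.
    Root 5: left subtree has 1 node {6}, right has 0 { }.
    Root 14: left subtree has 0 nodes { }, right has 2 {30, 29}.
      Root 30: left subtree has 0 nodes { }, right has 1 {29}.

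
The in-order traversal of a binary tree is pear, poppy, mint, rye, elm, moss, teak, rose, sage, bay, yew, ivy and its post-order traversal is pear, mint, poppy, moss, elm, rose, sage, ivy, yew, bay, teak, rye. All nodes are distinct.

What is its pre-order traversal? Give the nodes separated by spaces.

rye poppy pear mint teak elm moss bay sage rose yew ivy

The last element of post-order is the root; it splits in-order into left and right subtrees.
Root rye: left subtree has 3 nodes {pear, poppy, mint}, right has 8 {elm, moss, teak, rose, sage, bay, yew, ivy}.
  Root poppy: left subtree has 1 node {pear}, right has 1 {mint}.
  Root teak: left subtree has 2 nodes {elm, moss}, right has 5 {rose, sage, bay, yew, ivy}.
    Root elm: left subtree has 0 nodes { }, right has 1 {moss}.
    Root bay: left subtree has 2 nodes {rose, sage}, right has 2 {yew, ivy}.
      Root sage: left subtree has 1 node {rose}, right has 0 { }.
      Root yew: left subtree has 0 nodes { }, right has 1 {ivy}.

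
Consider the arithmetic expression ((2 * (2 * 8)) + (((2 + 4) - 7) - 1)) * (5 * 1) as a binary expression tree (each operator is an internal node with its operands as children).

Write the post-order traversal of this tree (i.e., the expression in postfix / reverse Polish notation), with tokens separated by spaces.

2 2 8 * * 2 4 + 7 - 1 - + 5 1 * *

Post-order on an expression tree gives postfix notation: for each operator, emit left operand, right operand, then the operator.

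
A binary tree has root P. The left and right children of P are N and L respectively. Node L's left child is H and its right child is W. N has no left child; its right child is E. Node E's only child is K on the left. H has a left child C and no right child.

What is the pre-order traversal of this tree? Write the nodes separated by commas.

P, N, E, K, L, H, C, W

Pre-order visits the node, then its left subtree, then its right subtree.
Visit P.
At P: go left to N.
  Visit N.
  At N: no left child.
  At N: go right to E.
    Visit E.
    At E: go left to K.
      K is a leaf — visit K.
    At E: no right child.
At P: go right to L.
  Visit L.
  At L: go left to H.
    Visit H.
    At H: go left to C.
      C is a leaf — visit C.
    At H: no right child.
  At L: go right to W.
    W is a leaf — visit W.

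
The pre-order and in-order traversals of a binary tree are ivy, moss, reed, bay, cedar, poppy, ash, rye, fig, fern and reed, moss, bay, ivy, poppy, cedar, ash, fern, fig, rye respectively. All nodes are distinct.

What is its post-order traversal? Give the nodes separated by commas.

The first element of pre-order is the root; it splits in-order into left and right subtrees.
Root ivy: left subtree has 3 nodes {reed, moss, bay}, right has 6 {poppy, cedar, ash, fern, fig, rye}.
  Root moss: left subtree has 1 node {reed}, right has 1 {bay}.
  Root cedar: left subtree has 1 node {poppy}, right has 4 {ash, fern, fig, rye}.
    Root ash: left subtree has 0 nodes { }, right has 3 {fern, fig, rye}.
      Root rye: left subtree has 2 nodes {fern, fig}, right has 0 { }.
        Root fig: left subtree has 1 node {fern}, right has 0 { }.

reed, bay, moss, poppy, fern, fig, rye, ash, cedar, ivy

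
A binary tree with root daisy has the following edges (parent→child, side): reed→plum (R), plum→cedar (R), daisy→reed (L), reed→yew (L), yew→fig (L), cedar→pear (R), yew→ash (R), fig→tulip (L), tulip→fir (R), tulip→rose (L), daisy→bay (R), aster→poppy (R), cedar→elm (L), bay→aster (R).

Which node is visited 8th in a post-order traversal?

pear

Post-order visits the left subtree, then the right subtree, then the node.
At daisy: go left to reed.
  At reed: go left to yew.
    At yew: go left to fig.
      At fig: go left to tulip.
        At tulip: go left to rose.
          rose is a leaf — visit rose.
        At tulip: go right to fir.
          fir is a leaf — visit fir.
        Visit tulip.
      At fig: no right child.
      Visit fig.
    At yew: go right to ash.
      ash is a leaf — visit ash.
    Visit yew.
  At reed: go right to plum.
    At plum: no left child.
    At plum: go right to cedar.
      At cedar: go left to elm.
        elm is a leaf — visit elm.
      At cedar: go right to pear.
        pear is a leaf — visit pear.
      Visit cedar.
    Visit plum.
  Visit reed.
At daisy: go right to bay.
  At bay: no left child.
  At bay: go right to aster.
    At aster: no left child.
    At aster: go right to poppy.
      poppy is a leaf — visit poppy.
    Visit aster.
  Visit bay.
Visit daisy.
Full post-order sequence: rose, fir, tulip, fig, ash, yew, elm, pear, cedar, plum, reed, poppy, aster, bay, daisy.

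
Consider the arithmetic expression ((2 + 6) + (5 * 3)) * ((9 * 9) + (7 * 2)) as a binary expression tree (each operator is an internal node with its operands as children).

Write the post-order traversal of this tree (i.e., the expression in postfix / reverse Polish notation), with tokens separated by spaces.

Post-order on an expression tree gives postfix notation: for each operator, emit left operand, right operand, then the operator.

2 6 + 5 3 * + 9 9 * 7 2 * + *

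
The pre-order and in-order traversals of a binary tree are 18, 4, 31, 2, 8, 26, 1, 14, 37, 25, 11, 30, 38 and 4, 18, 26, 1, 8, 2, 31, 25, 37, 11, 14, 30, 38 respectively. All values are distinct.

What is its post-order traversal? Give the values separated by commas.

The first element of pre-order is the root; it splits in-order into left and right subtrees.
Root 18: left subtree has 1 node {4}, right has 11 {26, 1, 8, 2, 31, 25, 37, 11, 14, 30, 38}.
  Root 31: left subtree has 4 nodes {26, 1, 8, 2}, right has 6 {25, 37, 11, 14, 30, 38}.
    Root 2: left subtree has 3 nodes {26, 1, 8}, right has 0 { }.
      Root 8: left subtree has 2 nodes {26, 1}, right has 0 { }.
        Root 26: left subtree has 0 nodes { }, right has 1 {1}.
    Root 14: left subtree has 3 nodes {25, 37, 11}, right has 2 {30, 38}.
      Root 37: left subtree has 1 node {25}, right has 1 {11}.
      Root 30: left subtree has 0 nodes { }, right has 1 {38}.

4, 1, 26, 8, 2, 25, 11, 37, 38, 30, 14, 31, 18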